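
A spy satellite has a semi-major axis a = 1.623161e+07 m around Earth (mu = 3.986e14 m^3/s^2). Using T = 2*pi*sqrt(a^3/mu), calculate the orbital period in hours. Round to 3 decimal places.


Step 1: a^3 / mu = 4.276464e+21 / 3.986e14 = 1.072871e+07
Step 2: sqrt(1.072871e+07) = 3275.4709 s
Step 3: T = 2*pi * 3275.4709 = 20580.39 s
Step 4: T in hours = 20580.39 / 3600 = 5.717 hours

5.717


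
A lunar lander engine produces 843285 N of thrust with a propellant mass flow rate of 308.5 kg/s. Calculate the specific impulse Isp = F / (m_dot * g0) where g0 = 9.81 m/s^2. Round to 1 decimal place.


Step 1: m_dot * g0 = 308.5 * 9.81 = 3026.39
Step 2: Isp = 843285 / 3026.39 = 278.6 s

278.6


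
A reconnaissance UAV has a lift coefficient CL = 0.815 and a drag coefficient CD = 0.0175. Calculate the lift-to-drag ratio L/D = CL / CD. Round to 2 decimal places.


Step 1: L/D = CL / CD = 0.815 / 0.0175
Step 2: L/D = 46.57

46.57


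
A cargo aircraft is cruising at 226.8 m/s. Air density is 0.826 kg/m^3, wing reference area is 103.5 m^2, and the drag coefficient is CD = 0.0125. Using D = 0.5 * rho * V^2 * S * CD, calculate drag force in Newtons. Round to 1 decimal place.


Step 1: Dynamic pressure q = 0.5 * 0.826 * 226.8^2 = 21243.9931 Pa
Step 2: Drag D = q * S * CD = 21243.9931 * 103.5 * 0.0125
Step 3: D = 27484.4 N

27484.4


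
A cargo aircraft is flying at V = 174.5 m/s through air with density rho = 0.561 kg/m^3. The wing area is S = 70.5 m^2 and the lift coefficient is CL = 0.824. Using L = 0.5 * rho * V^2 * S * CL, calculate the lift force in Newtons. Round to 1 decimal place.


Step 1: Calculate dynamic pressure q = 0.5 * 0.561 * 174.5^2 = 0.5 * 0.561 * 30450.25 = 8541.2951 Pa
Step 2: Multiply by wing area and lift coefficient: L = 8541.2951 * 70.5 * 0.824
Step 3: L = 602161.3063 * 0.824 = 496180.9 N

496180.9


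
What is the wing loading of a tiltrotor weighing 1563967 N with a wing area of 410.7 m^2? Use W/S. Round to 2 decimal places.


Step 1: Wing loading = W / S = 1563967 / 410.7
Step 2: Wing loading = 3808.05 N/m^2

3808.05


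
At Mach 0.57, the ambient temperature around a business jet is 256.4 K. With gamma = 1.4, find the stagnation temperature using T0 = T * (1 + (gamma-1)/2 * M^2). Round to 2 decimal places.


Step 1: (gamma-1)/2 = 0.2
Step 2: M^2 = 0.3249
Step 3: 1 + 0.2 * 0.3249 = 1.06498
Step 4: T0 = 256.4 * 1.06498 = 273.06 K

273.06


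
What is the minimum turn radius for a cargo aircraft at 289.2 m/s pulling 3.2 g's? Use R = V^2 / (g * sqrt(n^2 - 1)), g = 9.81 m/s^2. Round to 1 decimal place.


Step 1: V^2 = 289.2^2 = 83636.64
Step 2: n^2 - 1 = 3.2^2 - 1 = 9.24
Step 3: sqrt(9.24) = 3.039737
Step 4: R = 83636.64 / (9.81 * 3.039737) = 2804.7 m

2804.7


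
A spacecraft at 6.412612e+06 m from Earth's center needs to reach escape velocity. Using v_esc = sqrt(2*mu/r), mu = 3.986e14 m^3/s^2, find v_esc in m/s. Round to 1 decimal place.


Step 1: 2*mu/r = 2 * 3.986e14 / 6.412612e+06 = 124317516.7935
Step 2: v_esc = sqrt(124317516.7935) = 11149.8 m/s

11149.8


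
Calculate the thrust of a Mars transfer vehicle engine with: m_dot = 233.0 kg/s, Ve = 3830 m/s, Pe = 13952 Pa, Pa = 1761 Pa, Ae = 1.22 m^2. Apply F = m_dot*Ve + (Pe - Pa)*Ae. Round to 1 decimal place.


Step 1: Momentum thrust = m_dot * Ve = 233.0 * 3830 = 892390.0 N
Step 2: Pressure thrust = (Pe - Pa) * Ae = (13952 - 1761) * 1.22 = 14873.02 N
Step 3: Total thrust F = 892390.0 + 14873.02 = 907263.0 N

907263.0


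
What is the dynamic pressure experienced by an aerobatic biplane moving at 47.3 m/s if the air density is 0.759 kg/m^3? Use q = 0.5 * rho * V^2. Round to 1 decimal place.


Step 1: V^2 = 47.3^2 = 2237.29
Step 2: q = 0.5 * 0.759 * 2237.29
Step 3: q = 849.1 Pa

849.1


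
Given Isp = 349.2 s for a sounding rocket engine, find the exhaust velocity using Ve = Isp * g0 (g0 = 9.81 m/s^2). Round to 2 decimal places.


Step 1: Ve = Isp * g0 = 349.2 * 9.81
Step 2: Ve = 3425.65 m/s

3425.65


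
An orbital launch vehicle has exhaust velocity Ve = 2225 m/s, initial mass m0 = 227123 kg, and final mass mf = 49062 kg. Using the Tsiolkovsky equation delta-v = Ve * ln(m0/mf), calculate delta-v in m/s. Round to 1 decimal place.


Step 1: Mass ratio m0/mf = 227123 / 49062 = 4.629306
Step 2: ln(4.629306) = 1.532407
Step 3: delta-v = 2225 * 1.532407 = 3409.6 m/s

3409.6


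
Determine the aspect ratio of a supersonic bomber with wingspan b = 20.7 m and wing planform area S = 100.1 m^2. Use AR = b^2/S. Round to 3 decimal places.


Step 1: b^2 = 20.7^2 = 428.49
Step 2: AR = 428.49 / 100.1 = 4.281

4.281


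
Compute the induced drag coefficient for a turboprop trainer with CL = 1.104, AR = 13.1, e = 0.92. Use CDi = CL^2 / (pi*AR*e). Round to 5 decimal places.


Step 1: CL^2 = 1.104^2 = 1.218816
Step 2: pi * AR * e = 3.14159 * 13.1 * 0.92 = 37.862475
Step 3: CDi = 1.218816 / 37.862475 = 0.03219

0.03219


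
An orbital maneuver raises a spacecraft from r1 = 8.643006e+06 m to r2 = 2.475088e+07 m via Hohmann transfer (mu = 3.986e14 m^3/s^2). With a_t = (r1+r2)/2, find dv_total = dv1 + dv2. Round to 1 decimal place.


Step 1: Transfer semi-major axis a_t = (8.643006e+06 + 2.475088e+07) / 2 = 1.669694e+07 m
Step 2: v1 (circular at r1) = sqrt(mu/r1) = 6791.04 m/s
Step 3: v_t1 = sqrt(mu*(2/r1 - 1/a_t)) = 8268.24 m/s
Step 4: dv1 = |8268.24 - 6791.04| = 1477.2 m/s
Step 5: v2 (circular at r2) = 4013.04 m/s, v_t2 = 2887.27 m/s
Step 6: dv2 = |4013.04 - 2887.27| = 1125.77 m/s
Step 7: Total delta-v = 1477.2 + 1125.77 = 2603.0 m/s

2603.0


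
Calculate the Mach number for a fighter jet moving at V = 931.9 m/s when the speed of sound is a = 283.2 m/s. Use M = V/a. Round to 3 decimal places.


Step 1: M = V / a = 931.9 / 283.2
Step 2: M = 3.291

3.291


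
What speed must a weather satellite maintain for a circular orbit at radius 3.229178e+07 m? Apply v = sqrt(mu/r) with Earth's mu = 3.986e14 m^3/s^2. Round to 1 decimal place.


Step 1: mu / r = 3.986e14 / 3.229178e+07 = 12343698.6131
Step 2: v = sqrt(12343698.6131) = 3513.4 m/s

3513.4


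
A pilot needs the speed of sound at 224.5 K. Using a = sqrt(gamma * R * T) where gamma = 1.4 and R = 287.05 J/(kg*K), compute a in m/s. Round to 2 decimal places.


Step 1: gamma * R * T = 1.4 * 287.05 * 224.5 = 90219.815
Step 2: a = sqrt(90219.815) = 300.37 m/s

300.37


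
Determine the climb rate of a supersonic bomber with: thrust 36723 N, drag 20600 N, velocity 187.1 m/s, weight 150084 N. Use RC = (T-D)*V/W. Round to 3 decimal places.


Step 1: Excess thrust = T - D = 36723 - 20600 = 16123 N
Step 2: Excess power = 16123 * 187.1 = 3016613.3 W
Step 3: RC = 3016613.3 / 150084 = 20.099 m/s

20.099


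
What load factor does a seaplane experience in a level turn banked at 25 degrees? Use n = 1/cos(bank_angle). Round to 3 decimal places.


Step 1: Convert 25 degrees to radians = 0.436332
Step 2: cos(25 deg) = 0.906308
Step 3: n = 1 / 0.906308 = 1.103

1.103


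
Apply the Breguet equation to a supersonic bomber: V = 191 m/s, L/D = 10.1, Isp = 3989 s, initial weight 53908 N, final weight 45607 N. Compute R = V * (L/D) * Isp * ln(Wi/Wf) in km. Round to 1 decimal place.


Step 1: Coefficient = V * (L/D) * Isp = 191 * 10.1 * 3989 = 7695179.9 m
Step 2: Wi/Wf = 53908 / 45607 = 1.182012
Step 3: ln(1.182012) = 0.167218
Step 4: R = 7695179.9 * 0.167218 = 1286770.1 m = 1286.8 km

1286.8


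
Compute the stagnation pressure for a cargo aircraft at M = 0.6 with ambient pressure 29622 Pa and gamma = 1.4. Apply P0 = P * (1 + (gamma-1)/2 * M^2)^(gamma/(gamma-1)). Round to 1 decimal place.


Step 1: (gamma-1)/2 * M^2 = 0.2 * 0.36 = 0.072
Step 2: 1 + 0.072 = 1.072
Step 3: Exponent gamma/(gamma-1) = 3.5
Step 4: P0 = 29622 * 1.072^3.5 = 37783.0 Pa

37783.0


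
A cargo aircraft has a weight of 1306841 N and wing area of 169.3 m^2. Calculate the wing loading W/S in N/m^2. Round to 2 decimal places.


Step 1: Wing loading = W / S = 1306841 / 169.3
Step 2: Wing loading = 7719.08 N/m^2

7719.08


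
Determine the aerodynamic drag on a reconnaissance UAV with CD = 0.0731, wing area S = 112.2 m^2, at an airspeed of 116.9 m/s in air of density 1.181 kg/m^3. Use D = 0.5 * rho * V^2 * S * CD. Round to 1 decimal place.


Step 1: Dynamic pressure q = 0.5 * 1.181 * 116.9^2 = 8069.5427 Pa
Step 2: Drag D = q * S * CD = 8069.5427 * 112.2 * 0.0731
Step 3: D = 66184.9 N

66184.9


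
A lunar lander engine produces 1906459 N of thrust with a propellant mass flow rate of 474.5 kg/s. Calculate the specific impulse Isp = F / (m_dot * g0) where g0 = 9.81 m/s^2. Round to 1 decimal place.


Step 1: m_dot * g0 = 474.5 * 9.81 = 4654.85
Step 2: Isp = 1906459 / 4654.85 = 409.6 s

409.6


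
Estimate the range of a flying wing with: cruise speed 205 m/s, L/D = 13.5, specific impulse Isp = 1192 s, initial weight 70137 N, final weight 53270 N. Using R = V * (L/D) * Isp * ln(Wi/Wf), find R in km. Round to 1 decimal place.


Step 1: Coefficient = V * (L/D) * Isp = 205 * 13.5 * 1192 = 3298860.0 m
Step 2: Wi/Wf = 70137 / 53270 = 1.316632
Step 3: ln(1.316632) = 0.275077
Step 4: R = 3298860.0 * 0.275077 = 907441.0 m = 907.4 km

907.4


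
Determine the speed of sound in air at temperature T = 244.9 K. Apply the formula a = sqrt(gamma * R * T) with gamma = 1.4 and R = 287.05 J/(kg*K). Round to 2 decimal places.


Step 1: gamma * R * T = 1.4 * 287.05 * 244.9 = 98417.963
Step 2: a = sqrt(98417.963) = 313.72 m/s

313.72


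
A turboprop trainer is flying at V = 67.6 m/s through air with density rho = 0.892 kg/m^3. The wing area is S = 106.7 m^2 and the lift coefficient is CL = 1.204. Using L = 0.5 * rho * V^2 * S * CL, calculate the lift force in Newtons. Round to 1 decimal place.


Step 1: Calculate dynamic pressure q = 0.5 * 0.892 * 67.6^2 = 0.5 * 0.892 * 4569.76 = 2038.113 Pa
Step 2: Multiply by wing area and lift coefficient: L = 2038.113 * 106.7 * 1.204
Step 3: L = 217466.6528 * 1.204 = 261829.9 N

261829.9


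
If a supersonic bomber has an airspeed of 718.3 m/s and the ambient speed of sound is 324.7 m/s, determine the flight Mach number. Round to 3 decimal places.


Step 1: M = V / a = 718.3 / 324.7
Step 2: M = 2.212

2.212


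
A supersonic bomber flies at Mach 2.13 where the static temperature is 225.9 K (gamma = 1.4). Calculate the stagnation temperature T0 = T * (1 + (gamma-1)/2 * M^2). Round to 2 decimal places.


Step 1: (gamma-1)/2 = 0.2
Step 2: M^2 = 4.5369
Step 3: 1 + 0.2 * 4.5369 = 1.90738
Step 4: T0 = 225.9 * 1.90738 = 430.88 K

430.88


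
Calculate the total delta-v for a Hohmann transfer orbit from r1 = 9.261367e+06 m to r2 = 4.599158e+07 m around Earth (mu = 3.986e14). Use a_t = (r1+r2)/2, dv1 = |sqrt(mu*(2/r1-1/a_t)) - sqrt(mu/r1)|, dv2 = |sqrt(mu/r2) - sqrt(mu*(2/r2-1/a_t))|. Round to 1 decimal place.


Step 1: Transfer semi-major axis a_t = (9.261367e+06 + 4.599158e+07) / 2 = 2.762647e+07 m
Step 2: v1 (circular at r1) = sqrt(mu/r1) = 6560.41 m/s
Step 3: v_t1 = sqrt(mu*(2/r1 - 1/a_t)) = 8464.62 m/s
Step 4: dv1 = |8464.62 - 6560.41| = 1904.21 m/s
Step 5: v2 (circular at r2) = 2943.94 m/s, v_t2 = 1704.53 m/s
Step 6: dv2 = |2943.94 - 1704.53| = 1239.41 m/s
Step 7: Total delta-v = 1904.21 + 1239.41 = 3143.6 m/s

3143.6


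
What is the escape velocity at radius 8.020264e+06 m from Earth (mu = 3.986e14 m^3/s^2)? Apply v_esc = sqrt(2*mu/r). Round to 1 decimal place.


Step 1: 2*mu/r = 2 * 3.986e14 / 8.020264e+06 = 99398224.2979
Step 2: v_esc = sqrt(99398224.2979) = 9969.9 m/s

9969.9


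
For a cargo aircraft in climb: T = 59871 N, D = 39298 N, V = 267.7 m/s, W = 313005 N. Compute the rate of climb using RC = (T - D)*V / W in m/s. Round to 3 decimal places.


Step 1: Excess thrust = T - D = 59871 - 39298 = 20573 N
Step 2: Excess power = 20573 * 267.7 = 5507392.1 W
Step 3: RC = 5507392.1 / 313005 = 17.595 m/s

17.595


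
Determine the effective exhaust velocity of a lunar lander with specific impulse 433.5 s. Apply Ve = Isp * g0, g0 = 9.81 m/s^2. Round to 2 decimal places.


Step 1: Ve = Isp * g0 = 433.5 * 9.81
Step 2: Ve = 4252.64 m/s

4252.64


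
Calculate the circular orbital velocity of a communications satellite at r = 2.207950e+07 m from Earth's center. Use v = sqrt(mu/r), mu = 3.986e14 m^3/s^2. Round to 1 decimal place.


Step 1: mu / r = 3.986e14 / 2.207950e+07 = 18052945.0395
Step 2: v = sqrt(18052945.0395) = 4248.9 m/s

4248.9


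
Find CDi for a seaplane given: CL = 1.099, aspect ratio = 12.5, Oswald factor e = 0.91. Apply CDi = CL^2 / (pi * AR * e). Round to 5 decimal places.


Step 1: CL^2 = 1.099^2 = 1.207801
Step 2: pi * AR * e = 3.14159 * 12.5 * 0.91 = 35.735616
Step 3: CDi = 1.207801 / 35.735616 = 0.03380

0.03380


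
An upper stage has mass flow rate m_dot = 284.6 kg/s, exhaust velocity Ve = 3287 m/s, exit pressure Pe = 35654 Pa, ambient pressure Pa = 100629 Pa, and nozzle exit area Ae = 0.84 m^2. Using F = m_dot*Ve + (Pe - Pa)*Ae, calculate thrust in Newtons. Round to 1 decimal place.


Step 1: Momentum thrust = m_dot * Ve = 284.6 * 3287 = 935480.2 N
Step 2: Pressure thrust = (Pe - Pa) * Ae = (35654 - 100629) * 0.84 = -54579.00 N
Step 3: Total thrust F = 935480.2 + -54579.00 = 880901.2 N

880901.2


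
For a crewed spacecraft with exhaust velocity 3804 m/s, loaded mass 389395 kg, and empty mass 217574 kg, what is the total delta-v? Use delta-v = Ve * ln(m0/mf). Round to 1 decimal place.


Step 1: Mass ratio m0/mf = 389395 / 217574 = 1.789713
Step 2: ln(1.789713) = 0.582055
Step 3: delta-v = 3804 * 0.582055 = 2214.1 m/s

2214.1


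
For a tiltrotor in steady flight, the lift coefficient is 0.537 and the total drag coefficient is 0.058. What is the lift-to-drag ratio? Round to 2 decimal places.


Step 1: L/D = CL / CD = 0.537 / 0.058
Step 2: L/D = 9.26

9.26


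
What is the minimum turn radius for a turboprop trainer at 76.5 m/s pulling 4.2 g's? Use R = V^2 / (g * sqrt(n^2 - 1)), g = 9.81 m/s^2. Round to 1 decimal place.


Step 1: V^2 = 76.5^2 = 5852.25
Step 2: n^2 - 1 = 4.2^2 - 1 = 16.64
Step 3: sqrt(16.64) = 4.079216
Step 4: R = 5852.25 / (9.81 * 4.079216) = 146.2 m

146.2


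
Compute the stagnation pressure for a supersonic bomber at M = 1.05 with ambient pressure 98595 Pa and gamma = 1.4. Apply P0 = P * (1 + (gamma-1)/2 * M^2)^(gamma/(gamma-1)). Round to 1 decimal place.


Step 1: (gamma-1)/2 * M^2 = 0.2 * 1.1025 = 0.2205
Step 2: 1 + 0.2205 = 1.2205
Step 3: Exponent gamma/(gamma-1) = 3.5
Step 4: P0 = 98595 * 1.2205^3.5 = 198032.8 Pa

198032.8


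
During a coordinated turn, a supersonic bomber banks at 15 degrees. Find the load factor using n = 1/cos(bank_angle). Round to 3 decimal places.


Step 1: Convert 15 degrees to radians = 0.261799
Step 2: cos(15 deg) = 0.965926
Step 3: n = 1 / 0.965926 = 1.035

1.035


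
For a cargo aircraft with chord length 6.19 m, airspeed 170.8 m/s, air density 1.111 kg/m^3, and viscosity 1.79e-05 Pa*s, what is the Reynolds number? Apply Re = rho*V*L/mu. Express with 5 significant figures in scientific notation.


Step 1: Numerator = rho * V * L = 1.111 * 170.8 * 6.19 = 1174.606972
Step 2: Re = 1174.606972 / 1.79e-05
Step 3: Re = 6.5621e+07

6.5621e+07


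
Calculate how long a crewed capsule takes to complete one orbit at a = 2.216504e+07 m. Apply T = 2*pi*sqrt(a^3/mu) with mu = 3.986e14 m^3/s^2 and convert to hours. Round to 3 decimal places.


Step 1: a^3 / mu = 1.088944e+22 / 3.986e14 = 2.731922e+07
Step 2: sqrt(2.731922e+07) = 5226.7789 s
Step 3: T = 2*pi * 5226.7789 = 32840.82 s
Step 4: T in hours = 32840.82 / 3600 = 9.122 hours

9.122


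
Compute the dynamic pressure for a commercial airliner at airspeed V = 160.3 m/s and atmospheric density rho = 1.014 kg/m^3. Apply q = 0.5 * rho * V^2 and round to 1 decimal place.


Step 1: V^2 = 160.3^2 = 25696.09
Step 2: q = 0.5 * 1.014 * 25696.09
Step 3: q = 13027.9 Pa

13027.9


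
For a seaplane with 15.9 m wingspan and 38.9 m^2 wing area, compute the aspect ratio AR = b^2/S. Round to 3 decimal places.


Step 1: b^2 = 15.9^2 = 252.81
Step 2: AR = 252.81 / 38.9 = 6.499

6.499


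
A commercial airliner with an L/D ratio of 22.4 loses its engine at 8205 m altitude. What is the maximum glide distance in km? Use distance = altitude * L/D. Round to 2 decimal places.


Step 1: Glide distance = altitude * L/D = 8205 * 22.4 = 183792.0 m
Step 2: Convert to km: 183792.0 / 1000 = 183.79 km

183.79


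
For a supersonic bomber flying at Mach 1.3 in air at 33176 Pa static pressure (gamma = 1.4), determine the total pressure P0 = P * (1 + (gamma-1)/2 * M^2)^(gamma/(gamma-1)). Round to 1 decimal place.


Step 1: (gamma-1)/2 * M^2 = 0.2 * 1.69 = 0.338
Step 2: 1 + 0.338 = 1.338
Step 3: Exponent gamma/(gamma-1) = 3.5
Step 4: P0 = 33176 * 1.338^3.5 = 91922.2 Pa

91922.2


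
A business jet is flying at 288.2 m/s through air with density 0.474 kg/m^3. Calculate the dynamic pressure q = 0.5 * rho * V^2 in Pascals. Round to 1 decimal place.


Step 1: V^2 = 288.2^2 = 83059.24
Step 2: q = 0.5 * 0.474 * 83059.24
Step 3: q = 19685.0 Pa

19685.0


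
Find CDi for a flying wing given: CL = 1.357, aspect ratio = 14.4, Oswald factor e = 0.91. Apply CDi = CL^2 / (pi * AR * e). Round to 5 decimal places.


Step 1: CL^2 = 1.357^2 = 1.841449
Step 2: pi * AR * e = 3.14159 * 14.4 * 0.91 = 41.16743
Step 3: CDi = 1.841449 / 41.16743 = 0.04473

0.04473


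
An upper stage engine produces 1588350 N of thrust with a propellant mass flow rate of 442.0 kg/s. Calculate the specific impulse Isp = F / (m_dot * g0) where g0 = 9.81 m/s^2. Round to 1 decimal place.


Step 1: m_dot * g0 = 442.0 * 9.81 = 4336.02
Step 2: Isp = 1588350 / 4336.02 = 366.3 s

366.3


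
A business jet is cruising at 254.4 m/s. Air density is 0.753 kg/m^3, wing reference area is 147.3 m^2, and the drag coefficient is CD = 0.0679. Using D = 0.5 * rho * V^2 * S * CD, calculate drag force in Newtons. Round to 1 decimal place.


Step 1: Dynamic pressure q = 0.5 * 0.753 * 254.4^2 = 24366.839 Pa
Step 2: Drag D = q * S * CD = 24366.839 * 147.3 * 0.0679
Step 3: D = 243709.1 N

243709.1


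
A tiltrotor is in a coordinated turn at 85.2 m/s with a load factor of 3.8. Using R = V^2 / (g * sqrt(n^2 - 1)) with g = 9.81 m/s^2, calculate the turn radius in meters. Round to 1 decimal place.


Step 1: V^2 = 85.2^2 = 7259.04
Step 2: n^2 - 1 = 3.8^2 - 1 = 13.44
Step 3: sqrt(13.44) = 3.666061
Step 4: R = 7259.04 / (9.81 * 3.666061) = 201.8 m

201.8


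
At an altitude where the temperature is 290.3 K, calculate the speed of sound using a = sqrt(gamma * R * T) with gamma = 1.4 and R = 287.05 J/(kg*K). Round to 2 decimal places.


Step 1: gamma * R * T = 1.4 * 287.05 * 290.3 = 116662.861
Step 2: a = sqrt(116662.861) = 341.56 m/s

341.56


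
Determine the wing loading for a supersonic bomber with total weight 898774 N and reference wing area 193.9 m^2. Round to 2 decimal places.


Step 1: Wing loading = W / S = 898774 / 193.9
Step 2: Wing loading = 4635.24 N/m^2

4635.24


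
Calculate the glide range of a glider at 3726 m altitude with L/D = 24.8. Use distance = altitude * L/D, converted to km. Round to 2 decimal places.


Step 1: Glide distance = altitude * L/D = 3726 * 24.8 = 92404.8 m
Step 2: Convert to km: 92404.8 / 1000 = 92.40 km

92.40


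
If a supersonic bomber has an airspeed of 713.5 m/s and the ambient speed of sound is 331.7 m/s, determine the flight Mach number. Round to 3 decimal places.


Step 1: M = V / a = 713.5 / 331.7
Step 2: M = 2.151

2.151


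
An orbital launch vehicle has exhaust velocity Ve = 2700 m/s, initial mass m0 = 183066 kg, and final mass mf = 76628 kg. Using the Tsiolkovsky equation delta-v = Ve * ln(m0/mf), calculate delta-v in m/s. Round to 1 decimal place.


Step 1: Mass ratio m0/mf = 183066 / 76628 = 2.389022
Step 2: ln(2.389022) = 0.870884
Step 3: delta-v = 2700 * 0.870884 = 2351.4 m/s

2351.4


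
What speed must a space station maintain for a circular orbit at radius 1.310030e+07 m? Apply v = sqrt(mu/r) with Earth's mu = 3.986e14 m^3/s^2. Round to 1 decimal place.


Step 1: mu / r = 3.986e14 / 1.310030e+07 = 30426784.1194
Step 2: v = sqrt(30426784.1194) = 5516.0 m/s

5516.0


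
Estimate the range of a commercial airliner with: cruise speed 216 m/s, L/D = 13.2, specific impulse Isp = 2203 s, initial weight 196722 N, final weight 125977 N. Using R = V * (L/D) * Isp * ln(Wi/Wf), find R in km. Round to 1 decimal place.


Step 1: Coefficient = V * (L/D) * Isp = 216 * 13.2 * 2203 = 6281193.6 m
Step 2: Wi/Wf = 196722 / 125977 = 1.561571
Step 3: ln(1.561571) = 0.445692
Step 4: R = 6281193.6 * 0.445692 = 2799479.1 m = 2799.5 km

2799.5


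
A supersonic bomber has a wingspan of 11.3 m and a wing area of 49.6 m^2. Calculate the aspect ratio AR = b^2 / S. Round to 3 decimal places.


Step 1: b^2 = 11.3^2 = 127.69
Step 2: AR = 127.69 / 49.6 = 2.574

2.574


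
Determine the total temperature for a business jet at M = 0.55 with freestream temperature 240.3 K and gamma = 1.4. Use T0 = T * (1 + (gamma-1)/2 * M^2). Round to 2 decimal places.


Step 1: (gamma-1)/2 = 0.2
Step 2: M^2 = 0.3025
Step 3: 1 + 0.2 * 0.3025 = 1.0605
Step 4: T0 = 240.3 * 1.0605 = 254.84 K

254.84


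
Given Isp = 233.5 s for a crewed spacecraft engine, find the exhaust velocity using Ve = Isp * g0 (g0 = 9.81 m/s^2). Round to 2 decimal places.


Step 1: Ve = Isp * g0 = 233.5 * 9.81
Step 2: Ve = 2290.64 m/s

2290.64


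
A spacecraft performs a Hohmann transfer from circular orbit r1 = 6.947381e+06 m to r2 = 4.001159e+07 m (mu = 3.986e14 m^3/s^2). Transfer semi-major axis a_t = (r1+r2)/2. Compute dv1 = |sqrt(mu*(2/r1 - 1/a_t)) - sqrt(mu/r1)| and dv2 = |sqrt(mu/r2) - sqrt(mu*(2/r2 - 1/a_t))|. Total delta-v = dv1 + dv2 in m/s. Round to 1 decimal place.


Step 1: Transfer semi-major axis a_t = (6.947381e+06 + 4.001159e+07) / 2 = 2.347949e+07 m
Step 2: v1 (circular at r1) = sqrt(mu/r1) = 7574.57 m/s
Step 3: v_t1 = sqrt(mu*(2/r1 - 1/a_t)) = 9887.96 m/s
Step 4: dv1 = |9887.96 - 7574.57| = 2313.39 m/s
Step 5: v2 (circular at r2) = 3156.28 m/s, v_t2 = 1716.89 m/s
Step 6: dv2 = |3156.28 - 1716.89| = 1439.39 m/s
Step 7: Total delta-v = 2313.39 + 1439.39 = 3752.8 m/s

3752.8


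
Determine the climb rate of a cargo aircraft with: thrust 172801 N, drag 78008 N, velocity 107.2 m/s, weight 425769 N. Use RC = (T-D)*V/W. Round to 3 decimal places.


Step 1: Excess thrust = T - D = 172801 - 78008 = 94793 N
Step 2: Excess power = 94793 * 107.2 = 10161809.6 W
Step 3: RC = 10161809.6 / 425769 = 23.867 m/s

23.867


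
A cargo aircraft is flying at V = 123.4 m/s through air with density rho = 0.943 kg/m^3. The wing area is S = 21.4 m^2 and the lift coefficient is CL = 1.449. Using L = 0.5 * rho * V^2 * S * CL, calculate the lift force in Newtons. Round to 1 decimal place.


Step 1: Calculate dynamic pressure q = 0.5 * 0.943 * 123.4^2 = 0.5 * 0.943 * 15227.56 = 7179.7945 Pa
Step 2: Multiply by wing area and lift coefficient: L = 7179.7945 * 21.4 * 1.449
Step 3: L = 153647.6032 * 1.449 = 222635.4 N

222635.4


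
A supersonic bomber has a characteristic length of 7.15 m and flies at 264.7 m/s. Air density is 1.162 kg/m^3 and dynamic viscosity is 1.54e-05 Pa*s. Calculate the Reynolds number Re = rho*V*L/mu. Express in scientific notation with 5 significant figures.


Step 1: Numerator = rho * V * L = 1.162 * 264.7 * 7.15 = 2199.20701
Step 2: Re = 2199.20701 / 1.54e-05
Step 3: Re = 1.4281e+08

1.4281e+08


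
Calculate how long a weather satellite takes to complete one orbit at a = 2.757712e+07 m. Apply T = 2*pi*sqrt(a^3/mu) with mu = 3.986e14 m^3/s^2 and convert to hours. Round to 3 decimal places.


Step 1: a^3 / mu = 2.097233e+22 / 3.986e14 = 5.261498e+07
Step 2: sqrt(5.261498e+07) = 7253.6186 s
Step 3: T = 2*pi * 7253.6186 = 45575.83 s
Step 4: T in hours = 45575.83 / 3600 = 12.660 hours

12.660


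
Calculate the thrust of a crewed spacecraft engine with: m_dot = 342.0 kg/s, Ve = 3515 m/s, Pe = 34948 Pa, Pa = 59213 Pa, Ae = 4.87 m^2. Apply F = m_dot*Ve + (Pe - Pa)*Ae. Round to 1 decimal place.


Step 1: Momentum thrust = m_dot * Ve = 342.0 * 3515 = 1202130.0 N
Step 2: Pressure thrust = (Pe - Pa) * Ae = (34948 - 59213) * 4.87 = -118170.55 N
Step 3: Total thrust F = 1202130.0 + -118170.55 = 1083959.5 N

1083959.5


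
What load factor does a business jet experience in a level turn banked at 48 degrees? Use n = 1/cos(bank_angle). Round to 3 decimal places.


Step 1: Convert 48 degrees to radians = 0.837758
Step 2: cos(48 deg) = 0.669131
Step 3: n = 1 / 0.669131 = 1.494

1.494


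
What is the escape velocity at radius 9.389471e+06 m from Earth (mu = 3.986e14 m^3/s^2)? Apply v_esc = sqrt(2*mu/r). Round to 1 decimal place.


Step 1: 2*mu/r = 2 * 3.986e14 / 9.389471e+06 = 84903611.7157
Step 2: v_esc = sqrt(84903611.7157) = 9214.3 m/s

9214.3


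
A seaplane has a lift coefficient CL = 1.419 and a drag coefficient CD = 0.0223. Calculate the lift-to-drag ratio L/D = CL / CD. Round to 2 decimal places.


Step 1: L/D = CL / CD = 1.419 / 0.0223
Step 2: L/D = 63.63

63.63


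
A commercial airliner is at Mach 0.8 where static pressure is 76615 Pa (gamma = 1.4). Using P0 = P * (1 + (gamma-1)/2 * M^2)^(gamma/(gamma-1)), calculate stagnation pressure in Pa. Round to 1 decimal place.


Step 1: (gamma-1)/2 * M^2 = 0.2 * 0.64 = 0.128
Step 2: 1 + 0.128 = 1.128
Step 3: Exponent gamma/(gamma-1) = 3.5
Step 4: P0 = 76615 * 1.128^3.5 = 116787.3 Pa

116787.3


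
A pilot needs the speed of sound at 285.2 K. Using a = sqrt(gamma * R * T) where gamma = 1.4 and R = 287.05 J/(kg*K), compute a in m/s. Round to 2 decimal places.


Step 1: gamma * R * T = 1.4 * 287.05 * 285.2 = 114613.324
Step 2: a = sqrt(114613.324) = 338.55 m/s

338.55


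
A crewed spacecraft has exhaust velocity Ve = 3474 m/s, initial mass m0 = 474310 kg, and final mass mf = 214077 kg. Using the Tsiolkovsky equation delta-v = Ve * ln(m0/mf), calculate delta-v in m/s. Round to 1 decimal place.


Step 1: Mass ratio m0/mf = 474310 / 214077 = 2.215605
Step 2: ln(2.215605) = 0.795525
Step 3: delta-v = 3474 * 0.795525 = 2763.7 m/s

2763.7


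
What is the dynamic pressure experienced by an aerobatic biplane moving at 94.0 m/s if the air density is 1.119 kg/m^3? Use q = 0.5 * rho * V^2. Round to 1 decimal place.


Step 1: V^2 = 94.0^2 = 8836.0
Step 2: q = 0.5 * 1.119 * 8836.0
Step 3: q = 4943.7 Pa

4943.7


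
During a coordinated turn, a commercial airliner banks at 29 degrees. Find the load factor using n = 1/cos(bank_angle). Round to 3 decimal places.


Step 1: Convert 29 degrees to radians = 0.506145
Step 2: cos(29 deg) = 0.87462
Step 3: n = 1 / 0.87462 = 1.143

1.143


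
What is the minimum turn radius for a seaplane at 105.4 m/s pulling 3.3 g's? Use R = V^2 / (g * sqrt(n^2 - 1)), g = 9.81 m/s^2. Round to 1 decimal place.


Step 1: V^2 = 105.4^2 = 11109.16
Step 2: n^2 - 1 = 3.3^2 - 1 = 9.89
Step 3: sqrt(9.89) = 3.144837
Step 4: R = 11109.16 / (9.81 * 3.144837) = 360.1 m

360.1


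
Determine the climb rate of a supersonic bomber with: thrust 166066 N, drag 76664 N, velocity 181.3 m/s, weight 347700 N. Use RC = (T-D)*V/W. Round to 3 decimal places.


Step 1: Excess thrust = T - D = 166066 - 76664 = 89402 N
Step 2: Excess power = 89402 * 181.3 = 16208582.6 W
Step 3: RC = 16208582.6 / 347700 = 46.617 m/s

46.617


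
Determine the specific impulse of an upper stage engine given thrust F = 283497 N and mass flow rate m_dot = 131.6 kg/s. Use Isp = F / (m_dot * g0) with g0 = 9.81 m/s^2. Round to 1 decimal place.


Step 1: m_dot * g0 = 131.6 * 9.81 = 1291.0
Step 2: Isp = 283497 / 1291.0 = 219.6 s

219.6


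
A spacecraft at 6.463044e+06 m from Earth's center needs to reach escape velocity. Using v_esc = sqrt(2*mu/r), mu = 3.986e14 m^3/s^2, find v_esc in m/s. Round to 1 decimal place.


Step 1: 2*mu/r = 2 * 3.986e14 / 6.463044e+06 = 123347450.5202
Step 2: v_esc = sqrt(123347450.5202) = 11106.2 m/s

11106.2


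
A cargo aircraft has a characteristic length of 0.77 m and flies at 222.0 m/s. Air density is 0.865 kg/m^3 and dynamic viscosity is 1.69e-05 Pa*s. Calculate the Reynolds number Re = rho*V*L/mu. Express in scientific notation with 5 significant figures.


Step 1: Numerator = rho * V * L = 0.865 * 222.0 * 0.77 = 147.8631
Step 2: Re = 147.8631 / 1.69e-05
Step 3: Re = 8.7493e+06

8.7493e+06


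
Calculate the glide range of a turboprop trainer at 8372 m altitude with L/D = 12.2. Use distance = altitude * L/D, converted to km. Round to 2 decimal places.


Step 1: Glide distance = altitude * L/D = 8372 * 12.2 = 102138.4 m
Step 2: Convert to km: 102138.4 / 1000 = 102.14 km

102.14


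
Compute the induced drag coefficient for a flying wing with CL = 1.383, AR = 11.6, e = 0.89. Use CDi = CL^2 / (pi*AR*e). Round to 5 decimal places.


Step 1: CL^2 = 1.383^2 = 1.912689
Step 2: pi * AR * e = 3.14159 * 11.6 * 0.89 = 32.433803
Step 3: CDi = 1.912689 / 32.433803 = 0.05897

0.05897


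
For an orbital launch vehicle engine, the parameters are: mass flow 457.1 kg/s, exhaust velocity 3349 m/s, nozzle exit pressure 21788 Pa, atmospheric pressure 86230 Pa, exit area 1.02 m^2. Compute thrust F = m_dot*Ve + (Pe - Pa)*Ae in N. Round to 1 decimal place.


Step 1: Momentum thrust = m_dot * Ve = 457.1 * 3349 = 1530827.9 N
Step 2: Pressure thrust = (Pe - Pa) * Ae = (21788 - 86230) * 1.02 = -65730.84 N
Step 3: Total thrust F = 1530827.9 + -65730.84 = 1465097.1 N

1465097.1


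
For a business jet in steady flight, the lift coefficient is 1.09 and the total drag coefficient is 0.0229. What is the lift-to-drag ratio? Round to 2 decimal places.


Step 1: L/D = CL / CD = 1.09 / 0.0229
Step 2: L/D = 47.60

47.60


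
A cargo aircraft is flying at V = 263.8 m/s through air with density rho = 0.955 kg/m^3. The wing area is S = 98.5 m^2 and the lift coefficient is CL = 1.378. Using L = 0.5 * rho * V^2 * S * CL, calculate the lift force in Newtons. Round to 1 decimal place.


Step 1: Calculate dynamic pressure q = 0.5 * 0.955 * 263.8^2 = 0.5 * 0.955 * 69590.44 = 33229.4351 Pa
Step 2: Multiply by wing area and lift coefficient: L = 33229.4351 * 98.5 * 1.378
Step 3: L = 3273099.3574 * 1.378 = 4510330.9 N

4510330.9


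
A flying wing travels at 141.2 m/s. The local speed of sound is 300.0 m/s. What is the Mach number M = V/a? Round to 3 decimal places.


Step 1: M = V / a = 141.2 / 300.0
Step 2: M = 0.471

0.471


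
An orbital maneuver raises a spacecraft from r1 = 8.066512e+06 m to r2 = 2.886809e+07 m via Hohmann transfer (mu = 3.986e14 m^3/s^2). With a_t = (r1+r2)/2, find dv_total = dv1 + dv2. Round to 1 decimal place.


Step 1: Transfer semi-major axis a_t = (8.066512e+06 + 2.886809e+07) / 2 = 1.846730e+07 m
Step 2: v1 (circular at r1) = sqrt(mu/r1) = 7029.52 m/s
Step 3: v_t1 = sqrt(mu*(2/r1 - 1/a_t)) = 8788.87 m/s
Step 4: dv1 = |8788.87 - 7029.52| = 1759.35 m/s
Step 5: v2 (circular at r2) = 3715.86 m/s, v_t2 = 2455.84 m/s
Step 6: dv2 = |3715.86 - 2455.84| = 1260.02 m/s
Step 7: Total delta-v = 1759.35 + 1260.02 = 3019.4 m/s

3019.4


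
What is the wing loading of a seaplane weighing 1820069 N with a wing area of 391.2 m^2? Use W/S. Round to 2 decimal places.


Step 1: Wing loading = W / S = 1820069 / 391.2
Step 2: Wing loading = 4652.53 N/m^2

4652.53


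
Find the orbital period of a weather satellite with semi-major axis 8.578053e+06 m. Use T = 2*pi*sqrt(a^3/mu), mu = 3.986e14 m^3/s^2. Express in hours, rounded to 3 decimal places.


Step 1: a^3 / mu = 6.311988e+20 / 3.986e14 = 1.583539e+06
Step 2: sqrt(1.583539e+06) = 1258.3876 s
Step 3: T = 2*pi * 1258.3876 = 7906.68 s
Step 4: T in hours = 7906.68 / 3600 = 2.196 hours

2.196


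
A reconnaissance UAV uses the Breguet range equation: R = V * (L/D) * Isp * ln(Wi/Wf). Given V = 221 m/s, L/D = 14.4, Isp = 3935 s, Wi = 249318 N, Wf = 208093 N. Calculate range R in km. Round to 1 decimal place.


Step 1: Coefficient = V * (L/D) * Isp = 221 * 14.4 * 3935 = 12522744.0 m
Step 2: Wi/Wf = 249318 / 208093 = 1.198109
Step 3: ln(1.198109) = 0.180744
Step 4: R = 12522744.0 * 0.180744 = 2263412.0 m = 2263.4 km

2263.4


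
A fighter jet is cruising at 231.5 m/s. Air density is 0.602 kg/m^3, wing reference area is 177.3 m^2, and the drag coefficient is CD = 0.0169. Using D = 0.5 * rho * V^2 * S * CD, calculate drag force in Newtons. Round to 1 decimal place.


Step 1: Dynamic pressure q = 0.5 * 0.602 * 231.5^2 = 16131.2672 Pa
Step 2: Drag D = q * S * CD = 16131.2672 * 177.3 * 0.0169
Step 3: D = 48335.2 N

48335.2


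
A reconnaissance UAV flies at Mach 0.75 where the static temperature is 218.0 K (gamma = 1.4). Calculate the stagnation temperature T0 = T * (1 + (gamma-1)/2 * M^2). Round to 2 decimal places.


Step 1: (gamma-1)/2 = 0.2
Step 2: M^2 = 0.5625
Step 3: 1 + 0.2 * 0.5625 = 1.1125
Step 4: T0 = 218.0 * 1.1125 = 242.53 K

242.53


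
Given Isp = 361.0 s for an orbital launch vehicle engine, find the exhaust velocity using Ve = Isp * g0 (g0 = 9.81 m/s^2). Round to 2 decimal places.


Step 1: Ve = Isp * g0 = 361.0 * 9.81
Step 2: Ve = 3541.41 m/s

3541.41


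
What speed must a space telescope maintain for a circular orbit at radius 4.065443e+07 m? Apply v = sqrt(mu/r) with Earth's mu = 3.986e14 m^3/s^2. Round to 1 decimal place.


Step 1: mu / r = 3.986e14 / 4.065443e+07 = 9804589.5613
Step 2: v = sqrt(9804589.5613) = 3131.2 m/s

3131.2


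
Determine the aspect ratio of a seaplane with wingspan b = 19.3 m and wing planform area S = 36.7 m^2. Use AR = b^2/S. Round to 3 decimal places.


Step 1: b^2 = 19.3^2 = 372.49
Step 2: AR = 372.49 / 36.7 = 10.150

10.150


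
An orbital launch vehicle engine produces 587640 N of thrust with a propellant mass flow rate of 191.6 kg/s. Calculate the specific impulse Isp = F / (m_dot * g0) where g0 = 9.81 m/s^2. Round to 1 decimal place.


Step 1: m_dot * g0 = 191.6 * 9.81 = 1879.6
Step 2: Isp = 587640 / 1879.6 = 312.6 s

312.6


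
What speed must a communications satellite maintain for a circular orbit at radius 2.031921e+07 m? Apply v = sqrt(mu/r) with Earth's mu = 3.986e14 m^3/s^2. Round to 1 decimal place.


Step 1: mu / r = 3.986e14 / 2.031921e+07 = 19616904.3974
Step 2: v = sqrt(19616904.3974) = 4429.1 m/s

4429.1


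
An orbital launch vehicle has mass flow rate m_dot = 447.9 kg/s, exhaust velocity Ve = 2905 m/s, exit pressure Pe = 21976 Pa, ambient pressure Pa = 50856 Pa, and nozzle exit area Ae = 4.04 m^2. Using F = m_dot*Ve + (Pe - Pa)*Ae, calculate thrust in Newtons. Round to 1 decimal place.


Step 1: Momentum thrust = m_dot * Ve = 447.9 * 2905 = 1301149.5 N
Step 2: Pressure thrust = (Pe - Pa) * Ae = (21976 - 50856) * 4.04 = -116675.20 N
Step 3: Total thrust F = 1301149.5 + -116675.20 = 1184474.3 N

1184474.3


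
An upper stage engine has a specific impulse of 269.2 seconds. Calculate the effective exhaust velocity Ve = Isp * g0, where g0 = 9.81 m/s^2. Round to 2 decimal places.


Step 1: Ve = Isp * g0 = 269.2 * 9.81
Step 2: Ve = 2640.85 m/s

2640.85


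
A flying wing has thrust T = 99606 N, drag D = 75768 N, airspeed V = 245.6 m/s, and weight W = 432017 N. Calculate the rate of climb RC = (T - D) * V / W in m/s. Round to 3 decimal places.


Step 1: Excess thrust = T - D = 99606 - 75768 = 23838 N
Step 2: Excess power = 23838 * 245.6 = 5854612.8 W
Step 3: RC = 5854612.8 / 432017 = 13.552 m/s

13.552


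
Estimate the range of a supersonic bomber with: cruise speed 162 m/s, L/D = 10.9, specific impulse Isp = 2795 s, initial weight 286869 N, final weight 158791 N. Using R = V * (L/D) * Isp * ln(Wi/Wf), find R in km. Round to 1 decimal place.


Step 1: Coefficient = V * (L/D) * Isp = 162 * 10.9 * 2795 = 4935411.0 m
Step 2: Wi/Wf = 286869 / 158791 = 1.806582
Step 3: ln(1.806582) = 0.591437
Step 4: R = 4935411.0 * 0.591437 = 2918983.7 m = 2919.0 km

2919.0


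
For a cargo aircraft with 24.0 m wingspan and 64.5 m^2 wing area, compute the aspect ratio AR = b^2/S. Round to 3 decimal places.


Step 1: b^2 = 24.0^2 = 576.0
Step 2: AR = 576.0 / 64.5 = 8.930

8.930


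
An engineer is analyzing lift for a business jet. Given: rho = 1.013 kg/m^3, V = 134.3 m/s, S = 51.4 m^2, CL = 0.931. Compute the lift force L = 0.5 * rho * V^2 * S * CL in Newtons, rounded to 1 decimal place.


Step 1: Calculate dynamic pressure q = 0.5 * 1.013 * 134.3^2 = 0.5 * 1.013 * 18036.49 = 9135.4822 Pa
Step 2: Multiply by wing area and lift coefficient: L = 9135.4822 * 51.4 * 0.931
Step 3: L = 469563.7843 * 0.931 = 437163.9 N

437163.9


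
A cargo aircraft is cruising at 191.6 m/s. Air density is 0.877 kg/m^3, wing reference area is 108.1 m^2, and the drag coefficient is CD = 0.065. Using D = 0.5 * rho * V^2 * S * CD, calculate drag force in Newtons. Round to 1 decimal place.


Step 1: Dynamic pressure q = 0.5 * 0.877 * 191.6^2 = 16097.5806 Pa
Step 2: Drag D = q * S * CD = 16097.5806 * 108.1 * 0.065
Step 3: D = 113109.6 N

113109.6


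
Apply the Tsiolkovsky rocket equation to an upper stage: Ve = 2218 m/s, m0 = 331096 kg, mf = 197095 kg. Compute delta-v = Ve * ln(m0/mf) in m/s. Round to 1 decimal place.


Step 1: Mass ratio m0/mf = 331096 / 197095 = 1.67988
Step 2: ln(1.67988) = 0.518723
Step 3: delta-v = 2218 * 0.518723 = 1150.5 m/s

1150.5


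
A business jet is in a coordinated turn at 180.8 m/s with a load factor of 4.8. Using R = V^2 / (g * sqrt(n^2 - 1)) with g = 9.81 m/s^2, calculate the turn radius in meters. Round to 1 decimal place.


Step 1: V^2 = 180.8^2 = 32688.64
Step 2: n^2 - 1 = 4.8^2 - 1 = 22.04
Step 3: sqrt(22.04) = 4.694678
Step 4: R = 32688.64 / (9.81 * 4.694678) = 709.8 m

709.8


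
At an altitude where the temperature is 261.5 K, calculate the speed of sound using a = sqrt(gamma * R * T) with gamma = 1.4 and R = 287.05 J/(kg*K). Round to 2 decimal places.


Step 1: gamma * R * T = 1.4 * 287.05 * 261.5 = 105089.005
Step 2: a = sqrt(105089.005) = 324.17 m/s

324.17


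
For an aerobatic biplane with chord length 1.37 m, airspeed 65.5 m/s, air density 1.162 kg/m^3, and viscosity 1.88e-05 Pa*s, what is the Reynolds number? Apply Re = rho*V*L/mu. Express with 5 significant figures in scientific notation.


Step 1: Numerator = rho * V * L = 1.162 * 65.5 * 1.37 = 104.27207
Step 2: Re = 104.27207 / 1.88e-05
Step 3: Re = 5.5464e+06

5.5464e+06


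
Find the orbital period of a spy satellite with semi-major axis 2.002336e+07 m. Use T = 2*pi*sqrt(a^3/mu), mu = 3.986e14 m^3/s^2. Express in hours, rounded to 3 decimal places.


Step 1: a^3 / mu = 8.028065e+21 / 3.986e14 = 2.014065e+07
Step 2: sqrt(2.014065e+07) = 4487.834 s
Step 3: T = 2*pi * 4487.834 = 28197.89 s
Step 4: T in hours = 28197.89 / 3600 = 7.833 hours

7.833


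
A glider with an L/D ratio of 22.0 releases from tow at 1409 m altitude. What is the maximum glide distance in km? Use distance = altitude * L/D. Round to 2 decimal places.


Step 1: Glide distance = altitude * L/D = 1409 * 22.0 = 30998.0 m
Step 2: Convert to km: 30998.0 / 1000 = 31.00 km

31.00


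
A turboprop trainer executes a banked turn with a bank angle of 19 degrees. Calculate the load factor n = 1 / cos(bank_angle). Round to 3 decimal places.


Step 1: Convert 19 degrees to radians = 0.331613
Step 2: cos(19 deg) = 0.945519
Step 3: n = 1 / 0.945519 = 1.058

1.058


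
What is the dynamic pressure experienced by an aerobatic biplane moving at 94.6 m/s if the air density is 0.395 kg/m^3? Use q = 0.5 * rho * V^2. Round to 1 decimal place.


Step 1: V^2 = 94.6^2 = 8949.16
Step 2: q = 0.5 * 0.395 * 8949.16
Step 3: q = 1767.5 Pa

1767.5


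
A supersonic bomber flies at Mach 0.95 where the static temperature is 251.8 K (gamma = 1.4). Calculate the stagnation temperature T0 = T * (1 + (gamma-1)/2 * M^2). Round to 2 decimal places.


Step 1: (gamma-1)/2 = 0.2
Step 2: M^2 = 0.9025
Step 3: 1 + 0.2 * 0.9025 = 1.1805
Step 4: T0 = 251.8 * 1.1805 = 297.25 K

297.25


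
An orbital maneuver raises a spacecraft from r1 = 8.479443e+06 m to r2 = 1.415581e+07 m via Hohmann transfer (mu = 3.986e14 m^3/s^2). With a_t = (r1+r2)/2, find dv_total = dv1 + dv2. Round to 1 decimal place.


Step 1: Transfer semi-major axis a_t = (8.479443e+06 + 1.415581e+07) / 2 = 1.131763e+07 m
Step 2: v1 (circular at r1) = sqrt(mu/r1) = 6856.22 m/s
Step 3: v_t1 = sqrt(mu*(2/r1 - 1/a_t)) = 7667.87 m/s
Step 4: dv1 = |7667.87 - 6856.22| = 811.64 m/s
Step 5: v2 (circular at r2) = 5306.42 m/s, v_t2 = 4593.11 m/s
Step 6: dv2 = |5306.42 - 4593.11| = 713.3 m/s
Step 7: Total delta-v = 811.64 + 713.3 = 1524.9 m/s

1524.9
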